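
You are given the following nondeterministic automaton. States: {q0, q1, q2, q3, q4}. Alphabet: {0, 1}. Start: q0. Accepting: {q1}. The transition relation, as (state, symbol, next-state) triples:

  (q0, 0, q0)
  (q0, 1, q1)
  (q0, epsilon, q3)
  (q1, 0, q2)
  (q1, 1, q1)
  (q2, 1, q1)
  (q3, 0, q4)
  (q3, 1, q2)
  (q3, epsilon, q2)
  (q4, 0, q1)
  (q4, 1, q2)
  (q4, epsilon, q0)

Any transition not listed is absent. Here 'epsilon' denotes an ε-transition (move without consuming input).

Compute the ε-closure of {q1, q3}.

Begin with {q1, q3}.
ε-move q3 → q2; add q2.

{q1, q2, q3}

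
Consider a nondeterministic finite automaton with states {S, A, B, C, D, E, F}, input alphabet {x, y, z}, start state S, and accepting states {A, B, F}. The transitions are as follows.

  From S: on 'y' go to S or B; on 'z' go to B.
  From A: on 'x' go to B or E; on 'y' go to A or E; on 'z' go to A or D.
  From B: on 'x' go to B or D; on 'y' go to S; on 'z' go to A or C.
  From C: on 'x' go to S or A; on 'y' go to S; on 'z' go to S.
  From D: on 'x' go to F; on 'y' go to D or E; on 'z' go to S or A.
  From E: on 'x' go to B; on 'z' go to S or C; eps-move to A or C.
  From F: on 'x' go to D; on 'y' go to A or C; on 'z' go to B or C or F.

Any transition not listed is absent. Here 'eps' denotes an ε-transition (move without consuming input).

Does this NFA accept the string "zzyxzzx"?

Start in {S}.
Read 'z': S→{B}; now {B}.
Read 'z': B→{A, C}; now {A, C}.
Read 'y': A→{A, E}, C→{S}; union {S, A, E}; ε-closure = {S, A, C, E}.
Read 'x': S→∅, A→{B, E}, C→{S, A}, E→{B}; union {S, A, B, E}; ε-closure = {S, A, B, C, E}.
Read 'z': S→{B}, A→{A, D}, B→{A, C}, C→{S}, E→{S, C}; now {S, A, B, C, D}.
Read 'z': S→{B}, A→{A, D}, B→{A, C}, C→{S}, D→{S, A}; now {S, A, B, C, D}.
Read 'x': S→∅, A→{B, E}, B→{B, D}, C→{S, A}, D→{F}; union {S, A, B, D, E, F}; ε-closure = {S, A, B, C, D, E, F}.
The final set {S, A, B, C, D, E, F} contains the accepting states A, B, F.

Yes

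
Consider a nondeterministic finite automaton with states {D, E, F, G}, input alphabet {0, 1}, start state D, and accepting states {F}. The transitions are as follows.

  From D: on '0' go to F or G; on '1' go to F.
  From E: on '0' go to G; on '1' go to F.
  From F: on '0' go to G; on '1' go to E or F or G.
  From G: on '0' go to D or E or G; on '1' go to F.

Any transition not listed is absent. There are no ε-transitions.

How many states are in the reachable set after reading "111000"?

Start in {D}.
Read '1': {D} → {F}.
Read '1': {F} → {E, F, G}.
Read '1': {E, F, G} → {E, F, G}.
Read '0': {E, F, G} → {D, E, G}.
Read '0': {D, E, G} → {D, E, F, G}.
Read '0': {D, E, F, G} → {D, E, F, G}.
That set has 4 states.

4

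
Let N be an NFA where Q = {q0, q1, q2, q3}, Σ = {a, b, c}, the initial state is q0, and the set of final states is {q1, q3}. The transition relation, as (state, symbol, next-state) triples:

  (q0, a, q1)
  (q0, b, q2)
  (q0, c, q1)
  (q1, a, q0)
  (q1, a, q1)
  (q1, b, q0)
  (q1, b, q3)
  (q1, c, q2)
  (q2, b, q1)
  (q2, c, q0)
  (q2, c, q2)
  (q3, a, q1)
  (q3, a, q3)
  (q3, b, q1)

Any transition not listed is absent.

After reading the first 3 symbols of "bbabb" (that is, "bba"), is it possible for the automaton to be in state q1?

Start in {q0}.
Read 'b': {q0} → {q2}.
Read 'b': {q2} → {q1}.
Read 'a': {q1} → {q0, q1}.
State q1 is in {q0, q1}.

Yes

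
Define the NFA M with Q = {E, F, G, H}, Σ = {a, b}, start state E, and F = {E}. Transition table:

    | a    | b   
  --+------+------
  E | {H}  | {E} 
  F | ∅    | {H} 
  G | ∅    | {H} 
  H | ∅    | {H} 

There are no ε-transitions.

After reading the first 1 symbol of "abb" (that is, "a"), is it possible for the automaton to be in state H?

Yes

Start in {E}.
Read 'a': E→{H}; now {H}.
State H is in {H}.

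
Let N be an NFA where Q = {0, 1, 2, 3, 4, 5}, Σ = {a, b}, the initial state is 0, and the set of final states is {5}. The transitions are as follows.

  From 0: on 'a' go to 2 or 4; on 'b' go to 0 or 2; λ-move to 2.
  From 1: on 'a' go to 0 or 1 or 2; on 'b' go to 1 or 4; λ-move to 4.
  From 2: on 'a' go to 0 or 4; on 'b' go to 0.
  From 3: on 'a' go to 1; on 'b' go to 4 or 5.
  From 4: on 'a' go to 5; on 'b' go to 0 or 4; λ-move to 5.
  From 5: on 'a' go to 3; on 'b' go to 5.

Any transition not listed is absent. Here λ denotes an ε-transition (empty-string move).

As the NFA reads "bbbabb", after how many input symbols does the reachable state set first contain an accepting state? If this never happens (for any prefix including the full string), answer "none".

4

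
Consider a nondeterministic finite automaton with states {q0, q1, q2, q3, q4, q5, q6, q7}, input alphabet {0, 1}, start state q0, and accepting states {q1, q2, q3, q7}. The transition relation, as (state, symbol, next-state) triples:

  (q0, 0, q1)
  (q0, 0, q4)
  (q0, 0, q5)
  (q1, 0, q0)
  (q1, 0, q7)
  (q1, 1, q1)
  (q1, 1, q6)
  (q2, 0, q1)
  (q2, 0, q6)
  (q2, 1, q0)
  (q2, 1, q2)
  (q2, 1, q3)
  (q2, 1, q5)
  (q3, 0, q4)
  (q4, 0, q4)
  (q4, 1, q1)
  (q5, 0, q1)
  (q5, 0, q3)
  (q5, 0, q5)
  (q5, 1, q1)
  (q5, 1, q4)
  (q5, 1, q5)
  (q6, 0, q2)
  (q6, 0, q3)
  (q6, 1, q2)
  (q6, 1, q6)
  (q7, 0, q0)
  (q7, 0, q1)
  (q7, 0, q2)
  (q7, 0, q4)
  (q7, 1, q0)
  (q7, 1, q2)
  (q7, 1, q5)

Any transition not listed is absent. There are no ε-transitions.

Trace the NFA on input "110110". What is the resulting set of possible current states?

∅

Start in {q0}.
Read '1': q0→∅; now ∅.
The set is empty and remains empty for the remaining 5 symbols.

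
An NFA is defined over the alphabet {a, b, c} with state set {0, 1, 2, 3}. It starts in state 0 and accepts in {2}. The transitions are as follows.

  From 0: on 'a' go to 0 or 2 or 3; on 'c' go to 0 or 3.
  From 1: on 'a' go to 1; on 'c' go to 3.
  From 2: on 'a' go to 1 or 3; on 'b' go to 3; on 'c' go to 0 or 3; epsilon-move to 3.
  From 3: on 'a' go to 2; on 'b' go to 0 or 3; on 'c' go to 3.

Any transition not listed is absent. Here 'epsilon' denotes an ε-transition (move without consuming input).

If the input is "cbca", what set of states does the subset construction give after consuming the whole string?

Start in {0}.
Read 'c': 0→{0, 3}; now {0, 3}.
Read 'b': 0→∅, 3→{0, 3}; now {0, 3}.
Read 'c': 0→{0, 3}, 3→{3}; now {0, 3}.
Read 'a': 0→{0, 2, 3}, 3→{2}; now {0, 2, 3}.

{0, 2, 3}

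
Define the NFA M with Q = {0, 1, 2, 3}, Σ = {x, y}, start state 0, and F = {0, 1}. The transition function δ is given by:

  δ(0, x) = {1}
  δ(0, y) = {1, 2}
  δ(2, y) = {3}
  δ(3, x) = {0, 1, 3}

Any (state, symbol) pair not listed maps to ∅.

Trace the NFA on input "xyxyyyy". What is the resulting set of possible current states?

Start in {0}.
Read 'x': 0→{1}; now {1}.
Read 'y': 1→∅; now ∅.
The set is empty and remains empty for the remaining 5 symbols.

∅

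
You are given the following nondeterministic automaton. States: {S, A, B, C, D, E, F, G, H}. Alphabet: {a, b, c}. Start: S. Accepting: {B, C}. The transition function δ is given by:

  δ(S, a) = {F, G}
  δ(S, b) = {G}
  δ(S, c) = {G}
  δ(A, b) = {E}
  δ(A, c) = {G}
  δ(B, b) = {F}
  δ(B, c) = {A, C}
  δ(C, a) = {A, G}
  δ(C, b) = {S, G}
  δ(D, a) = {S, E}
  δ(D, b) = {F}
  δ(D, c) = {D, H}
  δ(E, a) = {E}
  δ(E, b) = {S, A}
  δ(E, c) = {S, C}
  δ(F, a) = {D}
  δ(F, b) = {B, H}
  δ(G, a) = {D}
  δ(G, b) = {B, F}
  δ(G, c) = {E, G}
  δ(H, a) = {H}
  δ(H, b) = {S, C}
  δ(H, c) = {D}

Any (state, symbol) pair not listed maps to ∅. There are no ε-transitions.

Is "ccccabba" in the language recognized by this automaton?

No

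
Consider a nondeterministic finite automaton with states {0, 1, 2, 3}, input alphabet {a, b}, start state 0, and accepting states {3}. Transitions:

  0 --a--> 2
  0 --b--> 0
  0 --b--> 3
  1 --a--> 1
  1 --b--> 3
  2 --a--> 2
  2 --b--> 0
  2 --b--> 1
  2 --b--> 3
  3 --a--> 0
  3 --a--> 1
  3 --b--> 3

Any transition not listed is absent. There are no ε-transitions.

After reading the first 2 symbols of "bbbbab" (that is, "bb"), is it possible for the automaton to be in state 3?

Yes

Start in {0}.
Read 'b': {0} → {0, 3}.
Read 'b': {0, 3} → {0, 3}.
State 3 is in {0, 3}.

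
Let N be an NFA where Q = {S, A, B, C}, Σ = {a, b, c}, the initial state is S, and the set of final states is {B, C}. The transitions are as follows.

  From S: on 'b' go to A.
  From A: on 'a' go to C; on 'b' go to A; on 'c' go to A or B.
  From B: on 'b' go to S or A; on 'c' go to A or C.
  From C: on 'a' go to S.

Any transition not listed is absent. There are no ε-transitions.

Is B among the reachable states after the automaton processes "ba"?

No

Start in {S}.
Read 'b': S→{A}; now {A}.
Read 'a': A→{C}; now {C}.
State B is not in {C}.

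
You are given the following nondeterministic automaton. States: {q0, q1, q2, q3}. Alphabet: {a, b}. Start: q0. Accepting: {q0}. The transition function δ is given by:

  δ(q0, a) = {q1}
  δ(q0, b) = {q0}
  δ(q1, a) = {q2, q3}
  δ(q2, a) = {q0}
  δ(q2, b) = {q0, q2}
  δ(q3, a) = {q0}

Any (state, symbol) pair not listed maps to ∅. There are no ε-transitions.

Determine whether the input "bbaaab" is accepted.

Start in {q0}.
Read 'b': q0→{q0}; now {q0}.
Read 'b': q0→{q0}; now {q0}.
Read 'a': q0→{q1}; now {q1}.
Read 'a': q1→{q2, q3}; now {q2, q3}.
Read 'a': q2→{q0}, q3→{q0}; now {q0}.
Read 'b': q0→{q0}; now {q0}.
The final set {q0} contains the accepting state q0.

Yes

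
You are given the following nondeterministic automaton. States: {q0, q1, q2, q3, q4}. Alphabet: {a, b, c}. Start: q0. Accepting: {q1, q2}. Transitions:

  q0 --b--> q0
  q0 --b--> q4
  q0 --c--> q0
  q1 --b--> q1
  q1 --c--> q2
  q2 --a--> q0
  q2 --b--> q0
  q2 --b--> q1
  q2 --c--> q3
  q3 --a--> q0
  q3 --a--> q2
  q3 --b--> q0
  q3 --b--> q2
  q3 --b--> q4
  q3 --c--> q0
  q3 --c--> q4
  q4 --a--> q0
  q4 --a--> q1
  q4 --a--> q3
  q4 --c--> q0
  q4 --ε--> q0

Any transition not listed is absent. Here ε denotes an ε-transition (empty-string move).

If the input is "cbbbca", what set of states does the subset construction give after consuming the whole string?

Start in {q0}.
Read 'c': {q0} → {q0}.
Read 'b': {q0} → {q0, q4}.
Read 'b': {q0, q4} → {q0, q4}.
Read 'b': {q0, q4} → {q0, q4}.
Read 'c': {q0, q4} → {q0}.
Read 'a': {q0} → ∅.

∅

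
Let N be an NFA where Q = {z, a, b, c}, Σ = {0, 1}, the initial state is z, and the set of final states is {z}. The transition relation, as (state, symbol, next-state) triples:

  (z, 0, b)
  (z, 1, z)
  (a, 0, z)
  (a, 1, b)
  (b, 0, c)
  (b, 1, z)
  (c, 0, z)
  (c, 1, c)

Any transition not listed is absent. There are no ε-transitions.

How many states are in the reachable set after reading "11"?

Start in {z}.
Read '1': z→{z}; now {z}.
Read '1': z→{z}; now {z}.
That set has 1 state.

1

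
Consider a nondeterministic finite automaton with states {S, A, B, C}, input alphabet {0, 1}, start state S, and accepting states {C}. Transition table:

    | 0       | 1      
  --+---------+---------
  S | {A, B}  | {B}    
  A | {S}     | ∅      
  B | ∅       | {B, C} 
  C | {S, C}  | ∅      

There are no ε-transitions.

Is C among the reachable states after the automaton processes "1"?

No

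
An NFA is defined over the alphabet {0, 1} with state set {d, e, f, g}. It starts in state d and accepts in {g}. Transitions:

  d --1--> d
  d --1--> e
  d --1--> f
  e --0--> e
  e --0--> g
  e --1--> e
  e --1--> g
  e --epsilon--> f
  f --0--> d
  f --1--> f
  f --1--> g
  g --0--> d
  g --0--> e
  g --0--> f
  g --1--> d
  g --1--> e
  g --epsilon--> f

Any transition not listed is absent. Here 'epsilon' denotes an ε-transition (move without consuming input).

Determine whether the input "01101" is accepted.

No

Start in {d}.
Read '0': {d} → ∅.
The set is empty and remains empty for the remaining 4 symbols.
The final set ∅ contains no accepting state.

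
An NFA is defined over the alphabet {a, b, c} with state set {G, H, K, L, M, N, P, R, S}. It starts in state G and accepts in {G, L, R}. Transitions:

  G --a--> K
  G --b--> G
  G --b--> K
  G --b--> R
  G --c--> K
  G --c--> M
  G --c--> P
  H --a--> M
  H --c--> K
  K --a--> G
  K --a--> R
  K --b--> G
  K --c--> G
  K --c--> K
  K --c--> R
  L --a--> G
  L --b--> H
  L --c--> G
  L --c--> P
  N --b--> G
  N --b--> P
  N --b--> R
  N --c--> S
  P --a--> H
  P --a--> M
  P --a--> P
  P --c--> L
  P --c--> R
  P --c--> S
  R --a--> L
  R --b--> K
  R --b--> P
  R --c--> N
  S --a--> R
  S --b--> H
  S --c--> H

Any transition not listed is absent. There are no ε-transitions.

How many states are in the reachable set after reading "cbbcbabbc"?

8

Start in {G}.
Read 'c': {G} → {K, M, P}.
Read 'b': {K, M, P} → {G}.
Read 'b': {G} → {G, K, R}.
Read 'c': {G, K, R} → {G, K, M, N, P, R}.
Read 'b': {G, K, M, N, P, R} → {G, K, P, R}.
Read 'a': {G, K, P, R} → {G, H, K, L, M, P, R}.
Read 'b': {G, H, K, L, M, P, R} → {G, H, K, P, R}.
Read 'b': {G, H, K, P, R} → {G, K, P, R}.
Read 'c': {G, K, P, R} → {G, K, L, M, N, P, R, S}.
That set has 8 states.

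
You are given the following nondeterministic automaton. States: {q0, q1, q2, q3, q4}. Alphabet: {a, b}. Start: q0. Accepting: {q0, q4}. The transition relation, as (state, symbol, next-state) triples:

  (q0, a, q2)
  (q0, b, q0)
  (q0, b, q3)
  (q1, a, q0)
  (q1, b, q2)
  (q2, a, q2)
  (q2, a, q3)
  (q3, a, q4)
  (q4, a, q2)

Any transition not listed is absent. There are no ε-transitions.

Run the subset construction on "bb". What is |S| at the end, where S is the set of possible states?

2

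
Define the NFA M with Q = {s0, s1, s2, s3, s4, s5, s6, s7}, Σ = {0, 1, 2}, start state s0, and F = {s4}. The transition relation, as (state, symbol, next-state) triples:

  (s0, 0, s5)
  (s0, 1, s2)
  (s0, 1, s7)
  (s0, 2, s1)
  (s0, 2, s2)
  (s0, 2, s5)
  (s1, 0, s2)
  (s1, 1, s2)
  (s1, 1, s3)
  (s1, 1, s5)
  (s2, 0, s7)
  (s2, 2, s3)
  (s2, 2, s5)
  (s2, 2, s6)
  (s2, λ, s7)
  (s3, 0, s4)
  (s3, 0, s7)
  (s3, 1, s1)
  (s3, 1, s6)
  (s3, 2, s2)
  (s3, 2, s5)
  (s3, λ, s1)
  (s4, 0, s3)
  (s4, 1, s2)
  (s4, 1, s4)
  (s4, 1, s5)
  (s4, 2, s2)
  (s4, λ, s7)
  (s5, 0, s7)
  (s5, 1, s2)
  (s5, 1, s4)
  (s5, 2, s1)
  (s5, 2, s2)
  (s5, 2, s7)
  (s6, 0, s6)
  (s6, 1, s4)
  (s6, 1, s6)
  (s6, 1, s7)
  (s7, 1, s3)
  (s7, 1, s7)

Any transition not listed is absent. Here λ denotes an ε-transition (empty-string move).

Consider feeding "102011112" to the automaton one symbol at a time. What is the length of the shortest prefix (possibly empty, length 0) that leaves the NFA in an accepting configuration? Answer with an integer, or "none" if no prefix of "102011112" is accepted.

Start in {s0}.
Read '1': s0→{s2, s7}; now {s2, s7}.
Read '0': s2→{s7}, s7→∅; now {s7}.
Read '2': s7→∅; now ∅.
The set is empty and remains empty for the remaining 6 symbols.
No reachable set along the way intersects F.

none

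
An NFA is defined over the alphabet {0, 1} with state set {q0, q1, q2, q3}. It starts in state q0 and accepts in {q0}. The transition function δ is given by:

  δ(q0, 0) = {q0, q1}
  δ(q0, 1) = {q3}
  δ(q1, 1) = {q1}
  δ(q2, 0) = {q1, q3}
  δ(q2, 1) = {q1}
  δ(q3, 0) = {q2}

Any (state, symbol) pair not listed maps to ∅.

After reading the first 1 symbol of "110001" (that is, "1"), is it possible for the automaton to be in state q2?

Start in {q0}.
Read '1': {q0} → {q3}.
State q2 is not in {q3}.

No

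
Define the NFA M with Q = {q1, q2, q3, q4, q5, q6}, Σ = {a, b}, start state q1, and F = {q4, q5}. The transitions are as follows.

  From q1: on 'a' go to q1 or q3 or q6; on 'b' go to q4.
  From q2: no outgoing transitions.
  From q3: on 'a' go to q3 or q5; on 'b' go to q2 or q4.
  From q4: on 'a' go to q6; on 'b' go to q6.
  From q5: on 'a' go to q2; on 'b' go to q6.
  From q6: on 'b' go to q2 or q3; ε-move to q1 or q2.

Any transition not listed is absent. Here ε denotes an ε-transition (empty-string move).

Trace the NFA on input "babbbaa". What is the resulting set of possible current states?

Start in {q1}.
Read 'b': {q1} → {q4}.
Read 'a': {q4} → {q1, q2, q6}.
Read 'b': {q1, q2, q6} → {q2, q3, q4}.
Read 'b': {q2, q3, q4} → {q1, q2, q4, q6}.
Read 'b': {q1, q2, q4, q6} → {q1, q2, q3, q4, q6}.
Read 'a': {q1, q2, q3, q4, q6} → {q1, q2, q3, q5, q6}.
Read 'a': {q1, q2, q3, q5, q6} → {q1, q2, q3, q5, q6}.

{q1, q2, q3, q5, q6}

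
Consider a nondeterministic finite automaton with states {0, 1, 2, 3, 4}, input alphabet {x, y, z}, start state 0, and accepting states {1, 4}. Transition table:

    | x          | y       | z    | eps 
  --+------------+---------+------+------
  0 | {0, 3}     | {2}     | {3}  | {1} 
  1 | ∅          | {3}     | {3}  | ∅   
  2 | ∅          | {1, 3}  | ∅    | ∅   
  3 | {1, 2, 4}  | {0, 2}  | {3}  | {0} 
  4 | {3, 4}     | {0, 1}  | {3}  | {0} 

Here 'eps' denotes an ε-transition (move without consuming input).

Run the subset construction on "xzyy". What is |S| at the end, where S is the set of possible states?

4

Start: ε-closure({0}) = {0, 1}.
Read 'x': {0, 1} → {0, 1, 3}.
Read 'z': {0, 1, 3} → {0, 1, 3}.
Read 'y': {0, 1, 3} → {0, 1, 2, 3}.
Read 'y': {0, 1, 2, 3} → {0, 1, 2, 3}.
That set has 4 states.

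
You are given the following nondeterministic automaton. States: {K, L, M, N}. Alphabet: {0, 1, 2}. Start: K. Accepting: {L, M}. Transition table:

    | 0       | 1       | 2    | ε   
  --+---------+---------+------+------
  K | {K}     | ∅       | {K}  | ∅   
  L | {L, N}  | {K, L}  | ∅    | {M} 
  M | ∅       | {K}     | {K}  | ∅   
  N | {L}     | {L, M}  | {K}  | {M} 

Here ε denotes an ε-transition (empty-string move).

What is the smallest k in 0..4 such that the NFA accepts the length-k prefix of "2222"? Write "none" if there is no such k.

Start in {K}.
Read '2': K→{K}; now {K}.
Read '2': K→{K}; now {K}.
Read '2': K→{K}; now {K}.
Read '2': K→{K}; now {K}.
No reachable set along the way intersects F.

none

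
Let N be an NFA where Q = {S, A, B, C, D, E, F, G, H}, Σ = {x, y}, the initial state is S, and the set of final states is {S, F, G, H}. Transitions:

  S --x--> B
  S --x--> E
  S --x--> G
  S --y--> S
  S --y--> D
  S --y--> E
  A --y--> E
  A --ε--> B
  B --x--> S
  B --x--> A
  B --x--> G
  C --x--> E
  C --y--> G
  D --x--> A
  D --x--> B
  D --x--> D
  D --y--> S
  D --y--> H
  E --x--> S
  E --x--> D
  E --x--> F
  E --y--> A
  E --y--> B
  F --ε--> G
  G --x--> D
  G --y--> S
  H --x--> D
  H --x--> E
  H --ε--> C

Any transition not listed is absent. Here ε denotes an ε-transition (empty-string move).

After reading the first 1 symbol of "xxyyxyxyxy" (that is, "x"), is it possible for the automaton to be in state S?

No

Start in {S}.
Read 'x': {S} → {B, E, G}.
State S is not in {B, E, G}.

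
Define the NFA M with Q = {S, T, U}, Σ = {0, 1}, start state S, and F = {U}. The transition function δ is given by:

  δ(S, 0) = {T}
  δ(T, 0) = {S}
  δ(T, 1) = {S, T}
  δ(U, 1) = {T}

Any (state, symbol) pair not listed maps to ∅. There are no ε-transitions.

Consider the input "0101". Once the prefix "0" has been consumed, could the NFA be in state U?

No

Start in {S}.
Read '0': {S} → {T}.
State U is not in {T}.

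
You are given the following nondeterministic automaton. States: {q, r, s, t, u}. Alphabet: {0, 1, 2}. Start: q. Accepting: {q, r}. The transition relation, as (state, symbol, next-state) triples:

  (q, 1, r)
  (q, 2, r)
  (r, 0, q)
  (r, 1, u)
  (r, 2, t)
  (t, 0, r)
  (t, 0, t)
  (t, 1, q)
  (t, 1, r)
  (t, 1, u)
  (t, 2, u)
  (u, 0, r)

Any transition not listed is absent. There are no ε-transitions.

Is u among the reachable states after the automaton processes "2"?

Start in {q}.
Read '2': q→{r}; now {r}.
State u is not in {r}.

No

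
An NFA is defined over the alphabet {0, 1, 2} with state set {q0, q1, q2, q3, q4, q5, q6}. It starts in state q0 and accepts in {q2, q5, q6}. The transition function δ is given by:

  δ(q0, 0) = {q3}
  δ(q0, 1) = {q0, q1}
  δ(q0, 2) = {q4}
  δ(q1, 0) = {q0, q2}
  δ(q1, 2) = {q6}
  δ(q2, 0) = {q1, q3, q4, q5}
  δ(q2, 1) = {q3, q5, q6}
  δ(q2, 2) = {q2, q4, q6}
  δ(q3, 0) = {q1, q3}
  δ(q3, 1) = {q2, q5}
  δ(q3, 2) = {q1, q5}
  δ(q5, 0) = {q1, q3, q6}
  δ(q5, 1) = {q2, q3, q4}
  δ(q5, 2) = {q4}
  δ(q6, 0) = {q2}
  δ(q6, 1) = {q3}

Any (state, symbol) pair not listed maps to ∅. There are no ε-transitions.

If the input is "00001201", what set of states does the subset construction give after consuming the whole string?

Start in {q0}.
Read '0': q0→{q3}; now {q3}.
Read '0': q3→{q1, q3}; now {q1, q3}.
Read '0': q1→{q0, q2}, q3→{q1, q3}; now {q0, q1, q2, q3}.
Read '0': q0→{q3}, q1→{q0, q2}, q2→{q1, q3, q4, q5}, q3→{q1, q3}; now {q0, q1, q2, q3, q4, q5}.
Read '1': q0→{q0, q1}, q1→∅, q2→{q3, q5, q6}, q3→{q2, q5}, q4→∅, q5→{q2, q3, q4}; now {q0, q1, q2, q3, q4, q5, q6}.
Read '2': q0→{q4}, q1→{q6}, q2→{q2, q4, q6}, q3→{q1, q5}, q4→∅, q5→{q4}, q6→∅; now {q1, q2, q4, q5, q6}.
Read '0': q1→{q0, q2}, q2→{q1, q3, q4, q5}, q4→∅, q5→{q1, q3, q6}, q6→{q2}; now {q0, q1, q2, q3, q4, q5, q6}.
Read '1': q0→{q0, q1}, q1→∅, q2→{q3, q5, q6}, q3→{q2, q5}, q4→∅, q5→{q2, q3, q4}, q6→{q3}; now {q0, q1, q2, q3, q4, q5, q6}.

{q0, q1, q2, q3, q4, q5, q6}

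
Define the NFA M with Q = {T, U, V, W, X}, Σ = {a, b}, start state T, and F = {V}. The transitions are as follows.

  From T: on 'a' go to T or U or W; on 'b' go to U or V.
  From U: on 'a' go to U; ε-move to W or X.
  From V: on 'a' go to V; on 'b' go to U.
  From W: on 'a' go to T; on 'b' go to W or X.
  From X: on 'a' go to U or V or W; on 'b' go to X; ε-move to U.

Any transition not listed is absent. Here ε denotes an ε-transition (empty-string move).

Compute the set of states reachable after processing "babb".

Start in {T}.
Read 'b': {T} → {U, V, W, X}.
Read 'a': {U, V, W, X} → {T, U, V, W, X}.
Read 'b': {T, U, V, W, X} → {U, V, W, X}.
Read 'b': {U, V, W, X} → {U, W, X}.

{U, W, X}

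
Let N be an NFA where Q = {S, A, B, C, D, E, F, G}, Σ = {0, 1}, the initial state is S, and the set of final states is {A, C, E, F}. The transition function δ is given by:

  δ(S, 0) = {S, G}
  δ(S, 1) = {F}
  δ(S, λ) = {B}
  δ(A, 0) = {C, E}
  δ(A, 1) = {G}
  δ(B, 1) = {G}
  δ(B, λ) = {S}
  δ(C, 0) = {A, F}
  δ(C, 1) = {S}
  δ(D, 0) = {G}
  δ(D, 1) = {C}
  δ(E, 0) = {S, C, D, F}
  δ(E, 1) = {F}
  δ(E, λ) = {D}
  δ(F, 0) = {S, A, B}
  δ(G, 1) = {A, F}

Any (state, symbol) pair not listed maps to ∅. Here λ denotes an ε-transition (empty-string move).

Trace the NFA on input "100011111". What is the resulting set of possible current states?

Start: ε-closure({S}) = {S, B}.
Read '1': {S, B} → {F, G}.
Read '0': {F, G} → {S, A, B}.
Read '0': {S, A, B} → {S, B, C, D, E, G}.
Read '0': {S, B, C, D, E, G} → {S, A, B, C, D, F, G}.
Read '1': {S, A, B, C, D, F, G} → {S, A, B, C, F, G}.
Read '1': {S, A, B, C, F, G} → {S, A, B, F, G}.
Read '1': {S, A, B, F, G} → {A, F, G}.
Read '1': {A, F, G} → {A, F, G}.
Read '1': {A, F, G} → {A, F, G}.

{A, F, G}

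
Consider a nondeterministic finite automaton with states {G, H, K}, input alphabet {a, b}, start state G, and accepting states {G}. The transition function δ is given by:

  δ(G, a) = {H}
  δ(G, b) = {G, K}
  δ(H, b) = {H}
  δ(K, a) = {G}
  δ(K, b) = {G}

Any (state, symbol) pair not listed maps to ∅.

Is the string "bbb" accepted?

Yes

Start in {G}.
Read 'b': {G} → {G, K}.
Read 'b': {G, K} → {G, K}.
Read 'b': {G, K} → {G, K}.
The final set {G, K} contains the accepting state G.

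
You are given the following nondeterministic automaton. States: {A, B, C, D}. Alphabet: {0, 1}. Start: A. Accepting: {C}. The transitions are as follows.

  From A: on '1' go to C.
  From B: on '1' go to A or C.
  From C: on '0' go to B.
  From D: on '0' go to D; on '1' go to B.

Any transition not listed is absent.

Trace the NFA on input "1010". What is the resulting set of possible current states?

Start in {A}.
Read '1': A→{C}; now {C}.
Read '0': C→{B}; now {B}.
Read '1': B→{A, C}; now {A, C}.
Read '0': A→∅, C→{B}; now {B}.

{B}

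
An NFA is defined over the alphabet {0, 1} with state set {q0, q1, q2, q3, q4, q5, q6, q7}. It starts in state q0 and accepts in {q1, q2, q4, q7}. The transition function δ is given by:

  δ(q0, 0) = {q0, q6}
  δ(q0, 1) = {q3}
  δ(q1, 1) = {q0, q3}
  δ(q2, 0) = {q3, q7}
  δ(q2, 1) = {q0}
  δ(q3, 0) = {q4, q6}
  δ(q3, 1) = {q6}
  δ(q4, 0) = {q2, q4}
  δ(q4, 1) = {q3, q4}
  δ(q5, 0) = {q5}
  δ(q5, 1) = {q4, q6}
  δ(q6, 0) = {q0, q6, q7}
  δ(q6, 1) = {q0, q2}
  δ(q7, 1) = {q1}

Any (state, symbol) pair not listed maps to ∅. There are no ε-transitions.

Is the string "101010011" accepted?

Start in {q0}.
Read '1': q0→{q3}; now {q3}.
Read '0': q3→{q4, q6}; now {q4, q6}.
Read '1': q4→{q3, q4}, q6→{q0, q2}; now {q0, q2, q3, q4}.
Read '0': q0→{q0, q6}, q2→{q3, q7}, q3→{q4, q6}, q4→{q2, q4}; now {q0, q2, q3, q4, q6, q7}.
Read '1': q0→{q3}, q2→{q0}, q3→{q6}, q4→{q3, q4}, q6→{q0, q2}, q7→{q1}; now {q0, q1, q2, q3, q4, q6}.
Read '0': q0→{q0, q6}, q1→∅, q2→{q3, q7}, q3→{q4, q6}, q4→{q2, q4}, q6→{q0, q6, q7}; now {q0, q2, q3, q4, q6, q7}.
Read '0': q0→{q0, q6}, q2→{q3, q7}, q3→{q4, q6}, q4→{q2, q4}, q6→{q0, q6, q7}, q7→∅; now {q0, q2, q3, q4, q6, q7}.
Read '1': q0→{q3}, q2→{q0}, q3→{q6}, q4→{q3, q4}, q6→{q0, q2}, q7→{q1}; now {q0, q1, q2, q3, q4, q6}.
Read '1': q0→{q3}, q1→{q0, q3}, q2→{q0}, q3→{q6}, q4→{q3, q4}, q6→{q0, q2}; now {q0, q2, q3, q4, q6}.
The final set {q0, q2, q3, q4, q6} contains the accepting states q2, q4.

Yes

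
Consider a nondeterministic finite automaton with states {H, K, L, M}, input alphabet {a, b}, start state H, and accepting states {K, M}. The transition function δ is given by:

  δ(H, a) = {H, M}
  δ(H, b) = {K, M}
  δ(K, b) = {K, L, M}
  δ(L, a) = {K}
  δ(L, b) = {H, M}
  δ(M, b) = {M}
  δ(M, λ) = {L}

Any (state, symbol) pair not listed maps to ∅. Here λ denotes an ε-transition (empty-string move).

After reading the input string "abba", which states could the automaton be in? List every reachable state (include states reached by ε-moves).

{H, K, L, M}

Start in {H}.
Read 'a': H→{H, M}; union {H, M}; ε-closure = {H, L, M}.
Read 'b': H→{K, M}, L→{H, M}, M→{M}; union {H, K, M}; ε-closure = {H, K, L, M}.
Read 'b': H→{K, M}, K→{K, L, M}, L→{H, M}, M→{M}; now {H, K, L, M}.
Read 'a': H→{H, M}, K→∅, L→{K}, M→∅; union {H, K, M}; ε-closure = {H, K, L, M}.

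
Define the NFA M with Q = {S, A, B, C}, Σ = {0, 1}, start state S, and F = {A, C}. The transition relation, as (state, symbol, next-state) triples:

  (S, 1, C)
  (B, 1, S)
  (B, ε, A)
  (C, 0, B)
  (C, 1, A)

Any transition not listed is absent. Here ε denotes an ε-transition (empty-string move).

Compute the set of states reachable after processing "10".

{A, B}

Start in {S}.
Read '1': S→{C}; now {C}.
Read '0': C→{B}; union {B}; ε-closure = {A, B}.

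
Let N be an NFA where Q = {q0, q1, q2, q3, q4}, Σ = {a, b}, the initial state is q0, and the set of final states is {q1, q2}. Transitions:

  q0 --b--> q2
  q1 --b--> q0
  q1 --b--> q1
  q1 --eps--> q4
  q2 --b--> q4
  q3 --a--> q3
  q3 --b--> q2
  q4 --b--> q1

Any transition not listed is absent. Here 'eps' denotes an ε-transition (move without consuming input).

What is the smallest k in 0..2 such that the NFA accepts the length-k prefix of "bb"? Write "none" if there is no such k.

Start in {q0}.
Read 'b': {q0} → {q2}.
None of the earlier sets intersect F, but {q2} does.

1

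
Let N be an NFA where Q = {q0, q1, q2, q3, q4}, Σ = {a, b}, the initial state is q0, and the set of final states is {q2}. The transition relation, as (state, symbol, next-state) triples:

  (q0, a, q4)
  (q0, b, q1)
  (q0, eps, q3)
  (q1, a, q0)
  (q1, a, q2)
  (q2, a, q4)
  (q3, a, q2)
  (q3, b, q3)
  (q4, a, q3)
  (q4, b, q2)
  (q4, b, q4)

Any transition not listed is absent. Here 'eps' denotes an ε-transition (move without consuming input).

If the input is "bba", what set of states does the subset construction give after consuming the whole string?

{q2}

Start: ε-closure({q0}) = {q0, q3}.
Read 'b': {q0, q3} → {q1, q3}.
Read 'b': {q1, q3} → {q3}.
Read 'a': {q3} → {q2}.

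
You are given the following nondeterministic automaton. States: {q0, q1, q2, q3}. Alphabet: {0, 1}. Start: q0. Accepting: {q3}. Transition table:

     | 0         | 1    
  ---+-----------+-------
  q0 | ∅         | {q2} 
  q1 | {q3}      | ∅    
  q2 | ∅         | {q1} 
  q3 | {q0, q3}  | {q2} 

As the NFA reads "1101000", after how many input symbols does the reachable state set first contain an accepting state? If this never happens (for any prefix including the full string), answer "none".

Start in {q0}.
Read '1': {q0} → {q2}.
Read '1': {q2} → {q1}.
Read '0': {q1} → {q3}.
None of the earlier sets intersect F, but {q3} does.

3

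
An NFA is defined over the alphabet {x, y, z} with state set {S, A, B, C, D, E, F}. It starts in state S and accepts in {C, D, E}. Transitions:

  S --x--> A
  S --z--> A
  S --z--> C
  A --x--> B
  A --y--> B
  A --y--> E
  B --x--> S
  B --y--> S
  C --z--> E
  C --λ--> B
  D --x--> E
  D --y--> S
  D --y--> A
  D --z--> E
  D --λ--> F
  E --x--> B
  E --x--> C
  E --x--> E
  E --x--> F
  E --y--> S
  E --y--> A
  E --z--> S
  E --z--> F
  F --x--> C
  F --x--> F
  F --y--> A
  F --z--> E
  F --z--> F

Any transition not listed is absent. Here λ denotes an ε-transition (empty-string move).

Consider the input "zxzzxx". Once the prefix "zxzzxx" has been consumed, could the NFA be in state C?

Start in {S}.
Read 'z': {S} → {A, B, C}.
Read 'x': {A, B, C} → {S, B}.
Read 'z': {S, B} → {A, B, C}.
Read 'z': {A, B, C} → {E}.
Read 'x': {E} → {B, C, E, F}.
Read 'x': {B, C, E, F} → {S, B, C, E, F}.
State C is in {S, B, C, E, F}.

Yes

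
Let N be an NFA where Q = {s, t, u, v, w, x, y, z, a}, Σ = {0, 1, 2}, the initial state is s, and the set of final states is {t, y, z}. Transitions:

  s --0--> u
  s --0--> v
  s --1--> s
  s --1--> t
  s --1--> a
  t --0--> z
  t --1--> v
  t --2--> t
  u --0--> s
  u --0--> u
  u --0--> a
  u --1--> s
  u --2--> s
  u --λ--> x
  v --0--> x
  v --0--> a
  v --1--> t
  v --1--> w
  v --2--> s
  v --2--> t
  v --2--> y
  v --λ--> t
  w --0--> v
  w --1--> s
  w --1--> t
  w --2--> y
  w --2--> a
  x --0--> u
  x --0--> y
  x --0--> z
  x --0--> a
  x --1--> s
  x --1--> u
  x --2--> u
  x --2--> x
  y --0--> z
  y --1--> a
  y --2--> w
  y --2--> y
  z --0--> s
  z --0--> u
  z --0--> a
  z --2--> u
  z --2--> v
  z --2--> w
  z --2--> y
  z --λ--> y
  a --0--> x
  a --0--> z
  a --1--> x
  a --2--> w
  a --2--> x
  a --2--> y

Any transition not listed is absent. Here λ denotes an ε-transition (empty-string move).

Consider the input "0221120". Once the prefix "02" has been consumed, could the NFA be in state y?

Start in {s}.
Read '0': s→{u, v}; union {u, v}; ε-closure = {t, u, v, x}.
Read '2': t→{t}, u→{s}, v→{s, t, y}, x→{u, x}; now {s, t, u, x, y}.
State y is in {s, t, u, x, y}.

Yes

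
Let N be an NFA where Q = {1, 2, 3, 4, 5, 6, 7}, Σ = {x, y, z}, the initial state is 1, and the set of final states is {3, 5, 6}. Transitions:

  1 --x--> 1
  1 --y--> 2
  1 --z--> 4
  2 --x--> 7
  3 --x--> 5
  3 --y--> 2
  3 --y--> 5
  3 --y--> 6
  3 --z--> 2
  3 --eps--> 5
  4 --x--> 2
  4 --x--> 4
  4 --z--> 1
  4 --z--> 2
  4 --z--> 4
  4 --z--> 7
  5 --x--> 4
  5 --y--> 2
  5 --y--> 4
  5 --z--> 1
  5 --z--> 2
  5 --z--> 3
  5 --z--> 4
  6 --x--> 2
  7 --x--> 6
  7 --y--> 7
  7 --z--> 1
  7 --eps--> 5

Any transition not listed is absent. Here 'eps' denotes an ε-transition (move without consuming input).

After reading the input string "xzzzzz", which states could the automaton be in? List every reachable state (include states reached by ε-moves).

{1, 2, 3, 4, 5, 7}

Start in {1}.
Read 'x': 1→{1}; now {1}.
Read 'z': 1→{4}; now {4}.
Read 'z': 4→{1, 2, 4, 7}; union {1, 2, 4, 7}; ε-closure = {1, 2, 4, 5, 7}.
Read 'z': 1→{4}, 2→∅, 4→{1, 2, 4, 7}, 5→{1, 2, 3, 4}, 7→{1}; union {1, 2, 3, 4, 7}; ε-closure = {1, 2, 3, 4, 5, 7}.
Read 'z': 1→{4}, 2→∅, 3→{2}, 4→{1, 2, 4, 7}, 5→{1, 2, 3, 4}, 7→{1}; union {1, 2, 3, 4, 7}; ε-closure = {1, 2, 3, 4, 5, 7}.
Read 'z': 1→{4}, 2→∅, 3→{2}, 4→{1, 2, 4, 7}, 5→{1, 2, 3, 4}, 7→{1}; union {1, 2, 3, 4, 7}; ε-closure = {1, 2, 3, 4, 5, 7}.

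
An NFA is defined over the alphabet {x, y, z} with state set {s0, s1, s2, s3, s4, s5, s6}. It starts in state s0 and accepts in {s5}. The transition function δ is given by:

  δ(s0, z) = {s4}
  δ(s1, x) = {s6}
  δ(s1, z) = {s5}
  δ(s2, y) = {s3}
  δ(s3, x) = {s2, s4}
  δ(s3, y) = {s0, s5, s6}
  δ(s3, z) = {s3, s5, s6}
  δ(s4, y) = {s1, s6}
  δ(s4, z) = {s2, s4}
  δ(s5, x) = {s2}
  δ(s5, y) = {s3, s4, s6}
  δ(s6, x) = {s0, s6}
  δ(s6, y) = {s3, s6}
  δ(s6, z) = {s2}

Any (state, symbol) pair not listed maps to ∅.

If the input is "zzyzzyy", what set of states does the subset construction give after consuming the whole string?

Start in {s0}.
Read 'z': s0→{s4}; now {s4}.
Read 'z': s4→{s2, s4}; now {s2, s4}.
Read 'y': s2→{s3}, s4→{s1, s6}; now {s1, s3, s6}.
Read 'z': s1→{s5}, s3→{s3, s5, s6}, s6→{s2}; now {s2, s3, s5, s6}.
Read 'z': s2→∅, s3→{s3, s5, s6}, s5→∅, s6→{s2}; now {s2, s3, s5, s6}.
Read 'y': s2→{s3}, s3→{s0, s5, s6}, s5→{s3, s4, s6}, s6→{s3, s6}; now {s0, s3, s4, s5, s6}.
Read 'y': s0→∅, s3→{s0, s5, s6}, s4→{s1, s6}, s5→{s3, s4, s6}, s6→{s3, s6}; now {s0, s1, s3, s4, s5, s6}.

{s0, s1, s3, s4, s5, s6}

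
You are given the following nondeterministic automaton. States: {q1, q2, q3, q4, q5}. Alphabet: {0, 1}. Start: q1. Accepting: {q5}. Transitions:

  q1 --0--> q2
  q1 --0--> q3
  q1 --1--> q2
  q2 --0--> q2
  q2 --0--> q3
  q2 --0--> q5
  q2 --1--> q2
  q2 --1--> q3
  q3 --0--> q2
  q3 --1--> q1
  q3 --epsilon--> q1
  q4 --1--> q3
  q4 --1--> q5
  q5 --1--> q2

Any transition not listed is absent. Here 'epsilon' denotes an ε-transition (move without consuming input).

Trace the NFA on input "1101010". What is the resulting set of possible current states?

{q1, q2, q3, q5}

Start in {q1}.
Read '1': {q1} → {q2}.
Read '1': {q2} → {q1, q2, q3}.
Read '0': {q1, q2, q3} → {q1, q2, q3, q5}.
Read '1': {q1, q2, q3, q5} → {q1, q2, q3}.
Read '0': {q1, q2, q3} → {q1, q2, q3, q5}.
Read '1': {q1, q2, q3, q5} → {q1, q2, q3}.
Read '0': {q1, q2, q3} → {q1, q2, q3, q5}.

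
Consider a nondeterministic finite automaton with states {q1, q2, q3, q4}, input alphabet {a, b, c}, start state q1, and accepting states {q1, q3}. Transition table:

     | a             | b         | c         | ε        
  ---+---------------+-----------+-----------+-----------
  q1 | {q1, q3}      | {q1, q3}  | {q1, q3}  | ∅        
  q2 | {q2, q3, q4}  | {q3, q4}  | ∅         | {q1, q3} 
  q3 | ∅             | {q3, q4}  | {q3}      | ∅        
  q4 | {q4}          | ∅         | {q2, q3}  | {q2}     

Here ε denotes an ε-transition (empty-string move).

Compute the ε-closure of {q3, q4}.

Begin with {q3, q4}.
ε-move q4 → q2; add q2.
ε-move q2 → q1; add q1.

{q1, q2, q3, q4}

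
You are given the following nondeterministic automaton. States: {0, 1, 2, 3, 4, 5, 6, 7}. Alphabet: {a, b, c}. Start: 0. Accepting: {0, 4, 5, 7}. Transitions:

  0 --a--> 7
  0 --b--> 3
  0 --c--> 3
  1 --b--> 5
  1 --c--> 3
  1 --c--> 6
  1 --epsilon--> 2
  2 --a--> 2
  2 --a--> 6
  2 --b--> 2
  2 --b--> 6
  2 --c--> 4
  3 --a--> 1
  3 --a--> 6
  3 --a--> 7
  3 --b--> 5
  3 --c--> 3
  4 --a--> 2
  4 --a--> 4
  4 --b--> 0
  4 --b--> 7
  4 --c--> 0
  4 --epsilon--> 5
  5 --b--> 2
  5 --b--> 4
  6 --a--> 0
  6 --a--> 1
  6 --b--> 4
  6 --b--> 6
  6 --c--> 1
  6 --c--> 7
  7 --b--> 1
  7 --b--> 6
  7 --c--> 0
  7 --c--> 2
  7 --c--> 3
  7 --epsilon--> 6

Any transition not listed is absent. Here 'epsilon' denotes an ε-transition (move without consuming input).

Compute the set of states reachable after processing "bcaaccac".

Start in {0}.
Read 'b': 0→{3}; now {3}.
Read 'c': 3→{3}; now {3}.
Read 'a': 3→{1, 6, 7}; union {1, 6, 7}; ε-closure = {1, 2, 6, 7}.
Read 'a': 1→∅, 2→{2, 6}, 6→{0, 1}, 7→∅; now {0, 1, 2, 6}.
Read 'c': 0→{3}, 1→{3, 6}, 2→{4}, 6→{1, 7}; union {1, 3, 4, 6, 7}; ε-closure = {1, 2, 3, 4, 5, 6, 7}.
Read 'c': 1→{3, 6}, 2→{4}, 3→{3}, 4→{0}, 5→∅, 6→{1, 7}, 7→{0, 2, 3}; union {0, 1, 2, 3, 4, 6, 7}; ε-closure = {0, 1, 2, 3, 4, 5, 6, 7}.
Read 'a': 0→{7}, 1→∅, 2→{2, 6}, 3→{1, 6, 7}, 4→{2, 4}, 5→∅, 6→{0, 1}, 7→∅; union {0, 1, 2, 4, 6, 7}; ε-closure = {0, 1, 2, 4, 5, 6, 7}.
Read 'c': 0→{3}, 1→{3, 6}, 2→{4}, 4→{0}, 5→∅, 6→{1, 7}, 7→{0, 2, 3}; union {0, 1, 2, 3, 4, 6, 7}; ε-closure = {0, 1, 2, 3, 4, 5, 6, 7}.

{0, 1, 2, 3, 4, 5, 6, 7}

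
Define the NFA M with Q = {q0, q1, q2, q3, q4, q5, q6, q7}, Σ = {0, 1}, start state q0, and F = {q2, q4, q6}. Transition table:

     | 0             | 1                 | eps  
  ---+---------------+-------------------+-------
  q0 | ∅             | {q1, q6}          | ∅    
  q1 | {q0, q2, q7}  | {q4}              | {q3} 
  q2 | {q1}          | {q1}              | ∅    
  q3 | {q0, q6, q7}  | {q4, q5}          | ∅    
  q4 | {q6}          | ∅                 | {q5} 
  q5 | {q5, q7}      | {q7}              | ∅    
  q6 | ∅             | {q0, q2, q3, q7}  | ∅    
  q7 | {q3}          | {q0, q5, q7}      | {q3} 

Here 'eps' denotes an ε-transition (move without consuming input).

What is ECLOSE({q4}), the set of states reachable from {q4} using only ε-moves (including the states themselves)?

{q4, q5}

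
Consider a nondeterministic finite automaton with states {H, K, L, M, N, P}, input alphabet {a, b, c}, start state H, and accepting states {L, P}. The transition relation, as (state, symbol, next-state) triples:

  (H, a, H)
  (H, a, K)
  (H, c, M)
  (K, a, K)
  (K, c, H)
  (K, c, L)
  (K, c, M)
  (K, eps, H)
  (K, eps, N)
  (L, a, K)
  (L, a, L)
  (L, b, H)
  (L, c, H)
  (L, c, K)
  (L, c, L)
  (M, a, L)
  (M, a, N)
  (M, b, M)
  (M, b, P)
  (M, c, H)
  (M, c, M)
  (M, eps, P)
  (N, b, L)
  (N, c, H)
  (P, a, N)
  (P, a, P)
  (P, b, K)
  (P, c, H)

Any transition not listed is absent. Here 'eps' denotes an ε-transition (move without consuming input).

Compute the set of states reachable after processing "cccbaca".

Start in {H}.
Read 'c': H→{M}; union {M}; ε-closure = {M, P}.
Read 'c': M→{H, M}, P→{H}; union {H, M}; ε-closure = {H, M, P}.
Read 'c': H→{M}, M→{H, M}, P→{H}; union {H, M}; ε-closure = {H, M, P}.
Read 'b': H→∅, M→{M, P}, P→{K}; union {K, M, P}; ε-closure = {H, K, M, N, P}.
Read 'a': H→{H, K}, K→{K}, M→{L, N}, N→∅, P→{N, P}; now {H, K, L, N, P}.
Read 'c': H→{M}, K→{H, L, M}, L→{H, K, L}, N→{H}, P→{H}; union {H, K, L, M}; ε-closure = {H, K, L, M, N, P}.
Read 'a': H→{H, K}, K→{K}, L→{K, L}, M→{L, N}, N→∅, P→{N, P}; now {H, K, L, N, P}.

{H, K, L, N, P}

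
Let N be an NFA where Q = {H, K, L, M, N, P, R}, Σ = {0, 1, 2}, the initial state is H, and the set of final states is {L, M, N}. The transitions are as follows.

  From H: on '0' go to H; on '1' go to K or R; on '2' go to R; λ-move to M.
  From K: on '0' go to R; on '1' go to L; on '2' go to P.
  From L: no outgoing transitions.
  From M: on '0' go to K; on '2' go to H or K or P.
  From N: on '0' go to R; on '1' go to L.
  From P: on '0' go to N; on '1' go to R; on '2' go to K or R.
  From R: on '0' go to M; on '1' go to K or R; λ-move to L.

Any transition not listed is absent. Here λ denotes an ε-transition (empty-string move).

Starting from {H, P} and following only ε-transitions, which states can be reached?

{H, M, P}

Begin with {H, P}.
ε-move H → M; add M.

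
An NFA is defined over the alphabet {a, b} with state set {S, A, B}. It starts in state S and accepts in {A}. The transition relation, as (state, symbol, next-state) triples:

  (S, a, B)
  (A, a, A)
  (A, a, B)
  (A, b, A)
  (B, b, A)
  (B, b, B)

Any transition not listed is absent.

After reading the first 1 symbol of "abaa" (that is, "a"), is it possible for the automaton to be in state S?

Start in {S}.
Read 'a': S→{B}; now {B}.
State S is not in {B}.

No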